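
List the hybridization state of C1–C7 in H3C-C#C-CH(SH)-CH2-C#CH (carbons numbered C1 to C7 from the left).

C1 carries 4 σ bonds, giving a steric number of 4, so it is sp3.
C2: 2 σ bonds, plus two π bonds — 2 electron domains, sp.
C3 (2 σ bonds, plus two π bonds) has steric number 2: sp.
C4 carries 4 σ bonds, giving a steric number of 4, so it is sp3.
C5 (4 σ bonds) has steric number 4: sp3.
C6 (2 σ bonds, plus two π bonds) has steric number 2: sp.
C7 (2 σ bonds, plus two π bonds) has steric number 2: sp.

C1 sp3, C2 sp, C3 sp, C4 sp3, C5 sp3, C6 sp, C7 sp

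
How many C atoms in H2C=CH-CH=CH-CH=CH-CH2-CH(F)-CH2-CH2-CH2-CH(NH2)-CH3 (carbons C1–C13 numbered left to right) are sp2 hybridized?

C1: sp2 ✓
C2: sp2 ✓
C3: sp2 ✓
C4: sp2 ✓
C5: sp2 ✓
C6: sp2 ✓
C7: sp3
C8: sp3
C9: sp3
C10: sp3
C11: sp3
C12: sp3
C13: sp3
C1, C2, C3, C4, C5, C6 → 6 sp2 carbons.

6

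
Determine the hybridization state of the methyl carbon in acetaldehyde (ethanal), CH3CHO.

The methyl carbon carries 4 σ bonds, giving a steric number of 4, so it is sp3.

sp3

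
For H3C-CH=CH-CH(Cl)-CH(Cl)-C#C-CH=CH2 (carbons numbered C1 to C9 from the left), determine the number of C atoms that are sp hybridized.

2

C1: sp3
C2: sp2
C3: sp2
C4: sp3
C5: sp3
C6: sp ✓
C7: sp ✓
C8: sp2
C9: sp2
C6, C7 → 2 sp carbons.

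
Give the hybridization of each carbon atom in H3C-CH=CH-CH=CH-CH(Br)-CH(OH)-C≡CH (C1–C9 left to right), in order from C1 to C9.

C1 (4 σ bonds) has steric number 4: sp3.
C2 — 3 σ bonds, plus one π bond. Steric number 3, so sp2.
C3 — 3 σ bonds, plus one π bond. Steric number 3, so sp2.
C4 has 3 σ bonds, plus one π bond: steric number 3 → sp2.
C5 — 3 σ bonds, plus one π bond. Steric number 3, so sp2.
C6: 4 σ bonds; 4 regions of electron density → sp3.
C7 has 4 σ bonds: steric number 4 → sp3.
C8 is sp: 2 σ bonds, plus two π bonds, 2 electron-density regions.
C9 (2 σ bonds, plus two π bonds) has steric number 2: sp.

C1 sp3, C2 sp2, C3 sp2, C4 sp2, C5 sp2, C6 sp3, C7 sp3, C8 sp, C9 sp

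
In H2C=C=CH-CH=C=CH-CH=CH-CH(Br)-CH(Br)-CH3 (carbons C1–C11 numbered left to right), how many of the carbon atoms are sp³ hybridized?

C1: sp2
C2: sp
C3: sp2
C4: sp2
C5: sp
C6: sp2
C7: sp2
C8: sp2
C9: sp3 ✓
C10: sp3 ✓
C11: sp3 ✓
C9, C10, C11 → 3 sp3 carbons.

3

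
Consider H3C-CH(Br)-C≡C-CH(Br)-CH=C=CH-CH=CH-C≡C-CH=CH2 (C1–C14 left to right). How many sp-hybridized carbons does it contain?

5

C1: sp3
C2: sp3
C3: sp ✓
C4: sp ✓
C5: sp3
C6: sp2
C7: sp ✓
C8: sp2
C9: sp2
C10: sp2
C11: sp ✓
C12: sp ✓
C13: sp2
C14: sp2
C3, C4, C7, C11, C12 → 5 sp carbons.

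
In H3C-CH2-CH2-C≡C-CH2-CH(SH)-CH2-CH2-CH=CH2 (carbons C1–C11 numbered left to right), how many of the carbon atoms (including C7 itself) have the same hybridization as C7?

C7 is sp3 (only σ bonds).
C1: sp3 ✓
C2: sp3 ✓
C3: sp3 ✓
C4: sp
C5: sp
C6: sp3 ✓
C7: sp3 ✓
C8: sp3 ✓
C9: sp3 ✓
C10: sp2
C11: sp2
7 carbons are sp3.

7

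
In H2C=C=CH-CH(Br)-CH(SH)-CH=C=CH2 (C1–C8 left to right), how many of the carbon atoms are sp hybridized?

2

C1: sp2
C2: sp ✓
C3: sp2
C4: sp3
C5: sp3
C6: sp2
C7: sp ✓
C8: sp2
C2, C7 → 2 sp carbons.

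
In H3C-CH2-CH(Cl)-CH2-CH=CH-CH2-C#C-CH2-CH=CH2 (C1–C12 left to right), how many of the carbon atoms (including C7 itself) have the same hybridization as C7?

C7 is sp3 (only σ bonds).
C1: sp3 ✓
C2: sp3 ✓
C3: sp3 ✓
C4: sp3 ✓
C5: sp2
C6: sp2
C7: sp3 ✓
C8: sp
C9: sp
C10: sp3 ✓
C11: sp2
C12: sp2
6 carbons are sp3.

6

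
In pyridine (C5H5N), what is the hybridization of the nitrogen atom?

N has two σ bonds and one lone pair in the ring plane (steric number 3 → sp2); its p orbital contributes one electron to the aromatic π system via the C=N double bond.

sp2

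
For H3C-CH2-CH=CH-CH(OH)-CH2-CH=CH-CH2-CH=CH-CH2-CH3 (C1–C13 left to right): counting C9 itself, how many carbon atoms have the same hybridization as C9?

C9 is sp3 (only σ bonds).
C1: sp3 ✓
C2: sp3 ✓
C3: sp2
C4: sp2
C5: sp3 ✓
C6: sp3 ✓
C7: sp2
C8: sp2
C9: sp3 ✓
C10: sp2
C11: sp2
C12: sp3 ✓
C13: sp3 ✓
7 carbons are sp3.

7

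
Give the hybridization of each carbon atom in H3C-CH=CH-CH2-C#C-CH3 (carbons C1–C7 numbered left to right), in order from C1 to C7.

C1 sp3, C2 sp2, C3 sp2, C4 sp3, C5 sp, C6 sp, C7 sp3

C1: 4 σ bonds — 4 electron domains, sp3.
C2 carries 3 σ bonds, plus one π bond, giving a steric number of 3, so it is sp2.
C3: 3 σ bonds, plus one π bond; 3 regions of electron density → sp2.
C4 — 4 σ bonds. Steric number 4, so sp3.
C5: 2 σ bonds, plus two π bonds; 2 regions of electron density → sp.
C6 has 2 σ bonds, plus two π bonds: steric number 2 → sp.
C7: 4 σ bonds; 4 regions of electron density → sp3.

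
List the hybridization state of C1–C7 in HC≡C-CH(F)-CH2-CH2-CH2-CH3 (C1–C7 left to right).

C1 — 2 σ bonds, plus two π bonds. Steric number 2, so sp.
C2: 2 σ bonds, plus two π bonds; 2 regions of electron density → sp.
C3: 4 σ bonds; 4 regions of electron density → sp3.
C4: 4 σ bonds; 4 regions of electron density → sp3.
C5 — 4 σ bonds. Steric number 4, so sp3.
C6 (4 σ bonds) has steric number 4: sp3.
C7 carries 4 σ bonds, giving a steric number of 4, so it is sp3.

C1 sp, C2 sp, C3 sp3, C4 sp3, C5 sp3, C6 sp3, C7 sp3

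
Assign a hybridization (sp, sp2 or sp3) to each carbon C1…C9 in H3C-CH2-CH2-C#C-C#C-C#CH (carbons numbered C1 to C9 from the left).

C1 is sp3: 4 σ bonds, 4 electron-density regions.
C2 — 4 σ bonds. Steric number 4, so sp3.
C3 — 4 σ bonds. Steric number 4, so sp3.
C4 — 2 σ bonds, plus two π bonds. Steric number 2, so sp.
C5 (2 σ bonds, plus two π bonds) has steric number 2: sp.
C6 is sp: 2 σ bonds, plus two π bonds, 2 electron-density regions.
C7 has 2 σ bonds, plus two π bonds: steric number 2 → sp.
C8: 2 σ bonds, plus two π bonds — 2 electron domains, sp.
C9 carries 2 σ bonds, plus two π bonds, giving a steric number of 2, so it is sp.

C1 sp3, C2 sp3, C3 sp3, C4 sp, C5 sp, C6 sp, C7 sp, C8 sp, C9 sp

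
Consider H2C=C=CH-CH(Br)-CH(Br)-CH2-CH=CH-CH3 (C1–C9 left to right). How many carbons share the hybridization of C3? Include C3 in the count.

C3 is sp2 (one π bond).
C1: sp2 ✓
C2: sp
C3: sp2 ✓
C4: sp3
C5: sp3
C6: sp3
C7: sp2 ✓
C8: sp2 ✓
C9: sp3
4 carbons are sp2.

4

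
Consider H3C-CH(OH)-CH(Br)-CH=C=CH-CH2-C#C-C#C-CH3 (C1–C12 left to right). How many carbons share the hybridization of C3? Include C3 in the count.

C3 is sp3 (only σ bonds).
C1: sp3 ✓
C2: sp3 ✓
C3: sp3 ✓
C4: sp2
C5: sp
C6: sp2
C7: sp3 ✓
C8: sp
C9: sp
C10: sp
C11: sp
C12: sp3 ✓
5 carbons are sp3.

5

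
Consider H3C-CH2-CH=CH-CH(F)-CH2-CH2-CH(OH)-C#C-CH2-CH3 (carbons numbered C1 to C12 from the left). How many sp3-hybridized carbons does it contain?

C1: sp3 ✓
C2: sp3 ✓
C3: sp2
C4: sp2
C5: sp3 ✓
C6: sp3 ✓
C7: sp3 ✓
C8: sp3 ✓
C9: sp
C10: sp
C11: sp3 ✓
C12: sp3 ✓
C1, C2, C5, C6, C7, C8, C11, C12 → 8 sp3 carbons.

8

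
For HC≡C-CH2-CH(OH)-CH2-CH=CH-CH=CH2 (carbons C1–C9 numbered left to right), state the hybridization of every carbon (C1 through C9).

C1 sp, C2 sp, C3 sp3, C4 sp3, C5 sp3, C6 sp2, C7 sp2, C8 sp2, C9 sp2

C1 (2 σ bonds, plus two π bonds) has steric number 2: sp.
C2 — 2 σ bonds, plus two π bonds. Steric number 2, so sp.
C3 is sp3: 4 σ bonds, 4 electron-density regions.
C4 has 4 σ bonds: steric number 4 → sp3.
C5 — 4 σ bonds. Steric number 4, so sp3.
C6 carries 3 σ bonds, plus one π bond, giving a steric number of 3, so it is sp2.
C7 carries 3 σ bonds, plus one π bond, giving a steric number of 3, so it is sp2.
C8 is sp2: 3 σ bonds, plus one π bond, 3 electron-density regions.
C9 (3 σ bonds, plus one π bond) has steric number 3: sp2.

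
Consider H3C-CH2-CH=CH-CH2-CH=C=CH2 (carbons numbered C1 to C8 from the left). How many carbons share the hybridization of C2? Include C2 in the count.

3

C2 is sp3 (only σ bonds).
C1: sp3 ✓
C2: sp3 ✓
C3: sp2
C4: sp2
C5: sp3 ✓
C6: sp2
C7: sp
C8: sp2
3 carbons are sp3.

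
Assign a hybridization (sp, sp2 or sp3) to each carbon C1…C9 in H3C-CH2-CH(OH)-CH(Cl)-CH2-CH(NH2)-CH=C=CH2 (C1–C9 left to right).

C1 has 4 σ bonds: steric number 4 → sp3.
C2 — 4 σ bonds. Steric number 4, so sp3.
C3 carries 4 σ bonds, giving a steric number of 4, so it is sp3.
C4 carries 4 σ bonds, giving a steric number of 4, so it is sp3.
C5 (4 σ bonds) has steric number 4: sp3.
C6 carries 4 σ bonds, giving a steric number of 4, so it is sp3.
C7 is sp2: 3 σ bonds, plus one π bond, 3 electron-density regions.
C8 has 2 σ bonds, plus two π bonds: steric number 2 → sp.
C9 carries 3 σ bonds, plus one π bond, giving a steric number of 3, so it is sp2.

C1 sp3, C2 sp3, C3 sp3, C4 sp3, C5 sp3, C6 sp3, C7 sp2, C8 sp, C9 sp2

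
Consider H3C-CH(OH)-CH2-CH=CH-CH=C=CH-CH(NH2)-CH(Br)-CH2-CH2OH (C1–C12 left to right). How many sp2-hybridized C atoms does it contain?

4

C1: sp3
C2: sp3
C3: sp3
C4: sp2 ✓
C5: sp2 ✓
C6: sp2 ✓
C7: sp
C8: sp2 ✓
C9: sp3
C10: sp3
C11: sp3
C12: sp3
C4, C5, C6, C8 → 4 sp2 carbons.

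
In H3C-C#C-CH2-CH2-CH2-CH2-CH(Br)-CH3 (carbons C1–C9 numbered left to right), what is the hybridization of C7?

sp3

C7 is sp3: 4 σ bonds, 4 electron-density regions.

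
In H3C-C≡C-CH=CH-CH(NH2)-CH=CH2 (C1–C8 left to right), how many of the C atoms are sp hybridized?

2

C1: sp3
C2: sp ✓
C3: sp ✓
C4: sp2
C5: sp2
C6: sp3
C7: sp2
C8: sp2
C2, C3 → 2 sp carbons.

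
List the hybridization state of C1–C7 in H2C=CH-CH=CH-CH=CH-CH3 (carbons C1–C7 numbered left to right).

C1 (3 σ bonds, plus one π bond) has steric number 3: sp2.
C2: 3 σ bonds, plus one π bond; 3 regions of electron density → sp2.
C3 (3 σ bonds, plus one π bond) has steric number 3: sp2.
C4 carries 3 σ bonds, plus one π bond, giving a steric number of 3, so it is sp2.
C5 (3 σ bonds, plus one π bond) has steric number 3: sp2.
C6: 3 σ bonds, plus one π bond; 3 regions of electron density → sp2.
C7 — 4 σ bonds. Steric number 4, so sp3.

C1 sp2, C2 sp2, C3 sp2, C4 sp2, C5 sp2, C6 sp2, C7 sp3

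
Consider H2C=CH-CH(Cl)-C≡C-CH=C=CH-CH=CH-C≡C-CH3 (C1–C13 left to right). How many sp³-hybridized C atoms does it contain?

C1: sp2
C2: sp2
C3: sp3 ✓
C4: sp
C5: sp
C6: sp2
C7: sp
C8: sp2
C9: sp2
C10: sp2
C11: sp
C12: sp
C13: sp3 ✓
C3, C13 → 2 sp3 carbons.

2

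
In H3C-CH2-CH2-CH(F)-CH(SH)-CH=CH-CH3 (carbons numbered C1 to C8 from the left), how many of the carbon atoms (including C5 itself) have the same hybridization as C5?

6

C5 is sp3 (only σ bonds).
C1: sp3 ✓
C2: sp3 ✓
C3: sp3 ✓
C4: sp3 ✓
C5: sp3 ✓
C6: sp2
C7: sp2
C8: sp3 ✓
6 carbons are sp3.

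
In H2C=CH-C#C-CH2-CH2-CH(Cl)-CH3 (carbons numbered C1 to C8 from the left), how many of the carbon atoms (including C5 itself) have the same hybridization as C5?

C5 is sp3 (only σ bonds).
C1: sp2
C2: sp2
C3: sp
C4: sp
C5: sp3 ✓
C6: sp3 ✓
C7: sp3 ✓
C8: sp3 ✓
4 carbons are sp3.

4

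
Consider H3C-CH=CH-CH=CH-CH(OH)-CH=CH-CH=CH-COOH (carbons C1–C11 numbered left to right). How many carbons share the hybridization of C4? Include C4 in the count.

C4 is sp2 (one π bond).
C1: sp3
C2: sp2 ✓
C3: sp2 ✓
C4: sp2 ✓
C5: sp2 ✓
C6: sp3
C7: sp2 ✓
C8: sp2 ✓
C9: sp2 ✓
C10: sp2 ✓
C11: sp2 ✓
9 carbons are sp2.

9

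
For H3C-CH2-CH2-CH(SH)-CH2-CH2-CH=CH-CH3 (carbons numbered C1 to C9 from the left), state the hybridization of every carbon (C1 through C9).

C1 sp3, C2 sp3, C3 sp3, C4 sp3, C5 sp3, C6 sp3, C7 sp2, C8 sp2, C9 sp3

C1 — 4 σ bonds. Steric number 4, so sp3.
C2 has 4 σ bonds: steric number 4 → sp3.
C3 carries 4 σ bonds, giving a steric number of 4, so it is sp3.
C4 carries 4 σ bonds, giving a steric number of 4, so it is sp3.
C5 is sp3: 4 σ bonds, 4 electron-density regions.
C6: 4 σ bonds; 4 regions of electron density → sp3.
C7 is sp2: 3 σ bonds, plus one π bond, 3 electron-density regions.
C8 has 3 σ bonds, plus one π bond: steric number 3 → sp2.
C9: 4 σ bonds — 4 electron domains, sp3.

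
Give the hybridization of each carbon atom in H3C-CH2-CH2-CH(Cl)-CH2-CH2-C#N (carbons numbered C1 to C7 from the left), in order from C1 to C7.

C1 has 4 σ bonds: steric number 4 → sp3.
C2 carries 4 σ bonds, giving a steric number of 4, so it is sp3.
C3 (4 σ bonds) has steric number 4: sp3.
C4 carries 4 σ bonds, giving a steric number of 4, so it is sp3.
C5 has 4 σ bonds: steric number 4 → sp3.
C6 (4 σ bonds) has steric number 4: sp3.
C7: 2 σ bonds, plus two π bonds — 2 electron domains, sp.

C1 sp3, C2 sp3, C3 sp3, C4 sp3, C5 sp3, C6 sp3, C7 sp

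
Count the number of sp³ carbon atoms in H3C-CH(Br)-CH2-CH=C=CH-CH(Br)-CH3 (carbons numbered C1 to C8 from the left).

C1: sp3 ✓
C2: sp3 ✓
C3: sp3 ✓
C4: sp2
C5: sp
C6: sp2
C7: sp3 ✓
C8: sp3 ✓
C1, C2, C3, C7, C8 → 5 sp3 carbons.

5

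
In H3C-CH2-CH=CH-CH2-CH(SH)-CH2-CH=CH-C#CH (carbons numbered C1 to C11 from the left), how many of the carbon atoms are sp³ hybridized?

5

C1: sp3 ✓
C2: sp3 ✓
C3: sp2
C4: sp2
C5: sp3 ✓
C6: sp3 ✓
C7: sp3 ✓
C8: sp2
C9: sp2
C10: sp
C11: sp
C1, C2, C5, C6, C7 → 5 sp3 carbons.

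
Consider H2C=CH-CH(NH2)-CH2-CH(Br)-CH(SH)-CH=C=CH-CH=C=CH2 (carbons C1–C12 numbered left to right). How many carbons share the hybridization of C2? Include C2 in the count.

C2 is sp2 (one π bond).
C1: sp2 ✓
C2: sp2 ✓
C3: sp3
C4: sp3
C5: sp3
C6: sp3
C7: sp2 ✓
C8: sp
C9: sp2 ✓
C10: sp2 ✓
C11: sp
C12: sp2 ✓
6 carbons are sp2.

6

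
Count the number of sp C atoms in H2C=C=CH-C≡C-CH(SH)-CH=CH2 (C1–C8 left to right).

3

C1: sp2
C2: sp ✓
C3: sp2
C4: sp ✓
C5: sp ✓
C6: sp3
C7: sp2
C8: sp2
C2, C4, C5 → 3 sp carbons.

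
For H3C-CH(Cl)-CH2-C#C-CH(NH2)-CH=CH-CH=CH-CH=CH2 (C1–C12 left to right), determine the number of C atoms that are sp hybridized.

2

C1: sp3
C2: sp3
C3: sp3
C4: sp ✓
C5: sp ✓
C6: sp3
C7: sp2
C8: sp2
C9: sp2
C10: sp2
C11: sp2
C12: sp2
C4, C5 → 2 sp carbons.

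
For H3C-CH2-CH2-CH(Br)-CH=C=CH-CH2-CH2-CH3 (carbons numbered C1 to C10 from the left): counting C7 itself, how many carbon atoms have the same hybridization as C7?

2

C7 is sp2 (one π bond).
C1: sp3
C2: sp3
C3: sp3
C4: sp3
C5: sp2 ✓
C6: sp
C7: sp2 ✓
C8: sp3
C9: sp3
C10: sp3
2 carbons are sp2.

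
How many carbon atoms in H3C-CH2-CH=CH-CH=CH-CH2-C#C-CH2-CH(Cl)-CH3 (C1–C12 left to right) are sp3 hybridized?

C1: sp3 ✓
C2: sp3 ✓
C3: sp2
C4: sp2
C5: sp2
C6: sp2
C7: sp3 ✓
C8: sp
C9: sp
C10: sp3 ✓
C11: sp3 ✓
C12: sp3 ✓
C1, C2, C7, C10, C11, C12 → 6 sp3 carbons.

6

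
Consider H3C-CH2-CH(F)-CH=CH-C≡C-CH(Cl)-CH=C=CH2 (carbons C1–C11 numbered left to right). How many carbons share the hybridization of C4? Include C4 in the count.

4

C4 is sp2 (one π bond).
C1: sp3
C2: sp3
C3: sp3
C4: sp2 ✓
C5: sp2 ✓
C6: sp
C7: sp
C8: sp3
C9: sp2 ✓
C10: sp
C11: sp2 ✓
4 carbons are sp2.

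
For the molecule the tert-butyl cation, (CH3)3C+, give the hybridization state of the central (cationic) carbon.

Three σ bonds and an empty p orbital; no lone pair → steric number 3 → sp2 and planar.

sp²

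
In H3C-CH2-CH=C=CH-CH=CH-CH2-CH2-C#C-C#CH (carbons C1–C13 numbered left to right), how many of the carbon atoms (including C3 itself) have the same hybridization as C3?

4

C3 is sp2 (one π bond).
C1: sp3
C2: sp3
C3: sp2 ✓
C4: sp
C5: sp2 ✓
C6: sp2 ✓
C7: sp2 ✓
C8: sp3
C9: sp3
C10: sp
C11: sp
C12: sp
C13: sp
4 carbons are sp2.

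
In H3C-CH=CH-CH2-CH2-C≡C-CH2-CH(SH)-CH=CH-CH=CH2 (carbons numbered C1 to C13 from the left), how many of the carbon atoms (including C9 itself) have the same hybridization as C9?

5

C9 is sp3 (only σ bonds).
C1: sp3 ✓
C2: sp2
C3: sp2
C4: sp3 ✓
C5: sp3 ✓
C6: sp
C7: sp
C8: sp3 ✓
C9: sp3 ✓
C10: sp2
C11: sp2
C12: sp2
C13: sp2
5 carbons are sp3.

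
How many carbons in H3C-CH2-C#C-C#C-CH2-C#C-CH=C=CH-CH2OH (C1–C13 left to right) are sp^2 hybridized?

C1: sp3
C2: sp3
C3: sp
C4: sp
C5: sp
C6: sp
C7: sp3
C8: sp
C9: sp
C10: sp2 ✓
C11: sp
C12: sp2 ✓
C13: sp3
C10, C12 → 2 sp2 carbons.

2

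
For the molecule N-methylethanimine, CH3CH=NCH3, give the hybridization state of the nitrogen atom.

sp^2

Two σ bonds + one lone pair = steric number 3 → sp2.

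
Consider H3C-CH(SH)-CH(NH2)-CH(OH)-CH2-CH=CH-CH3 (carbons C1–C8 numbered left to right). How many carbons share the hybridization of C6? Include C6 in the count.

2

C6 is sp2 (one π bond).
C1: sp3
C2: sp3
C3: sp3
C4: sp3
C5: sp3
C6: sp2 ✓
C7: sp2 ✓
C8: sp3
2 carbons are sp2.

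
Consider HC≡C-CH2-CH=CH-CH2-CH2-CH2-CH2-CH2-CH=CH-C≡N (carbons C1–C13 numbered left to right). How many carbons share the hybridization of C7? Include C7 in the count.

6

C7 is sp3 (only σ bonds).
C1: sp
C2: sp
C3: sp3 ✓
C4: sp2
C5: sp2
C6: sp3 ✓
C7: sp3 ✓
C8: sp3 ✓
C9: sp3 ✓
C10: sp3 ✓
C11: sp2
C12: sp2
C13: sp
6 carbons are sp3.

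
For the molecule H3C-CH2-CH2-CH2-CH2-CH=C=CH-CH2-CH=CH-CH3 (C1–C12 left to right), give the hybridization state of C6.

C6: 3 σ bonds, plus one π bond — 3 electron domains, sp2.

sp²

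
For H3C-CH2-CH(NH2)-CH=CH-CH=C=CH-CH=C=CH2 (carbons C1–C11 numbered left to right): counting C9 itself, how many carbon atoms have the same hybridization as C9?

C9 is sp2 (one π bond).
C1: sp3
C2: sp3
C3: sp3
C4: sp2 ✓
C5: sp2 ✓
C6: sp2 ✓
C7: sp
C8: sp2 ✓
C9: sp2 ✓
C10: sp
C11: sp2 ✓
6 carbons are sp2.

6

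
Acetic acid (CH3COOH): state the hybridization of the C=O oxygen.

The C=O oxygen is sp2: 1 σ bond and 2 lone pairs, plus one π bond, 3 electron-density regions.

sp²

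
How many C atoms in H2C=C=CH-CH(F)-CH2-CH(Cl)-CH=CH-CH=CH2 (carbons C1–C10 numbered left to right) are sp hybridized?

C1: sp2
C2: sp ✓
C3: sp2
C4: sp3
C5: sp3
C6: sp3
C7: sp2
C8: sp2
C9: sp2
C10: sp2
C2 → 1 sp carbon.

1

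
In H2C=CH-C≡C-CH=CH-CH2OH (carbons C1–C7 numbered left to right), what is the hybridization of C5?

C5 — 3 σ bonds, plus one π bond. Steric number 3, so sp2.

sp²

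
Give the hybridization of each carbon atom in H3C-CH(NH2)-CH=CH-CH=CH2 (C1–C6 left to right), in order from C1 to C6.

C1 — 4 σ bonds. Steric number 4, so sp3.
C2: 4 σ bonds; 4 regions of electron density → sp3.
C3 (3 σ bonds, plus one π bond) has steric number 3: sp2.
C4: 3 σ bonds, plus one π bond; 3 regions of electron density → sp2.
C5 (3 σ bonds, plus one π bond) has steric number 3: sp2.
C6 — 3 σ bonds, plus one π bond. Steric number 3, so sp2.

C1 sp3, C2 sp3, C3 sp2, C4 sp2, C5 sp2, C6 sp2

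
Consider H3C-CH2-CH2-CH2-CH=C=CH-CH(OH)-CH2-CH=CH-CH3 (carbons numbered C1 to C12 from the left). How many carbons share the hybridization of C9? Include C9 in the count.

7

C9 is sp3 (only σ bonds).
C1: sp3 ✓
C2: sp3 ✓
C3: sp3 ✓
C4: sp3 ✓
C5: sp2
C6: sp
C7: sp2
C8: sp3 ✓
C9: sp3 ✓
C10: sp2
C11: sp2
C12: sp3 ✓
7 carbons are sp3.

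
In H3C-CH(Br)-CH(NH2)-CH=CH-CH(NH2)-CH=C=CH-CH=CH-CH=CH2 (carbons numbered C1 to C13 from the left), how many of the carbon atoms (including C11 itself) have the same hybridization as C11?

C11 is sp2 (one π bond).
C1: sp3
C2: sp3
C3: sp3
C4: sp2 ✓
C5: sp2 ✓
C6: sp3
C7: sp2 ✓
C8: sp
C9: sp2 ✓
C10: sp2 ✓
C11: sp2 ✓
C12: sp2 ✓
C13: sp2 ✓
8 carbons are sp2.

8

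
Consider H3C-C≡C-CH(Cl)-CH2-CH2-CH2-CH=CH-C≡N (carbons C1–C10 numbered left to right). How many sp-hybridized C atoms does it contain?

3

C1: sp3
C2: sp ✓
C3: sp ✓
C4: sp3
C5: sp3
C6: sp3
C7: sp3
C8: sp2
C9: sp2
C10: sp ✓
C2, C3, C10 → 3 sp carbons.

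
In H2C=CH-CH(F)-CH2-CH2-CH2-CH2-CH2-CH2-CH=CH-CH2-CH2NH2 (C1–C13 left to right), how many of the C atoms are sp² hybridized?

C1: sp2 ✓
C2: sp2 ✓
C3: sp3
C4: sp3
C5: sp3
C6: sp3
C7: sp3
C8: sp3
C9: sp3
C10: sp2 ✓
C11: sp2 ✓
C12: sp3
C13: sp3
C1, C2, C10, C11 → 4 sp2 carbons.

4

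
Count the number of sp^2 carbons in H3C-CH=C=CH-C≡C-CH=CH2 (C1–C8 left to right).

C1: sp3
C2: sp2 ✓
C3: sp
C4: sp2 ✓
C5: sp
C6: sp
C7: sp2 ✓
C8: sp2 ✓
C2, C4, C7, C8 → 4 sp2 carbons.

4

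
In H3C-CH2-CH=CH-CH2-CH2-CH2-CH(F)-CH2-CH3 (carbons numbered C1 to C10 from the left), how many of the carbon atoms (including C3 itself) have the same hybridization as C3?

C3 is sp2 (one π bond).
C1: sp3
C2: sp3
C3: sp2 ✓
C4: sp2 ✓
C5: sp3
C6: sp3
C7: sp3
C8: sp3
C9: sp3
C10: sp3
2 carbons are sp2.

2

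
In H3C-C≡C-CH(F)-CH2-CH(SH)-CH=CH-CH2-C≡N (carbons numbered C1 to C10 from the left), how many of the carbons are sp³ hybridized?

5

C1: sp3 ✓
C2: sp
C3: sp
C4: sp3 ✓
C5: sp3 ✓
C6: sp3 ✓
C7: sp2
C8: sp2
C9: sp3 ✓
C10: sp
C1, C4, C5, C6, C9 → 5 sp3 carbons.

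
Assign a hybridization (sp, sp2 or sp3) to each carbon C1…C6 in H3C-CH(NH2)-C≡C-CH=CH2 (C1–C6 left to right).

C1 sp3, C2 sp3, C3 sp, C4 sp, C5 sp2, C6 sp2

C1: 4 σ bonds; 4 regions of electron density → sp3.
C2: 4 σ bonds — 4 electron domains, sp3.
C3: 2 σ bonds, plus two π bonds — 2 electron domains, sp.
C4 (2 σ bonds, plus two π bonds) has steric number 2: sp.
C5: 3 σ bonds, plus one π bond — 3 electron domains, sp2.
C6: 3 σ bonds, plus one π bond; 3 regions of electron density → sp2.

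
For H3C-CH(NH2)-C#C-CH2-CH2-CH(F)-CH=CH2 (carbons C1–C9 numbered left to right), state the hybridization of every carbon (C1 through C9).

C1 sp3, C2 sp3, C3 sp, C4 sp, C5 sp3, C6 sp3, C7 sp3, C8 sp2, C9 sp2

C1: 4 σ bonds — 4 electron domains, sp3.
C2 — 4 σ bonds. Steric number 4, so sp3.
C3 has 2 σ bonds, plus two π bonds: steric number 2 → sp.
C4 is sp: 2 σ bonds, plus two π bonds, 2 electron-density regions.
C5: 4 σ bonds — 4 electron domains, sp3.
C6: 4 σ bonds; 4 regions of electron density → sp3.
C7: 4 σ bonds — 4 electron domains, sp3.
C8 carries 3 σ bonds, plus one π bond, giving a steric number of 3, so it is sp2.
C9 (3 σ bonds, plus one π bond) has steric number 3: sp2.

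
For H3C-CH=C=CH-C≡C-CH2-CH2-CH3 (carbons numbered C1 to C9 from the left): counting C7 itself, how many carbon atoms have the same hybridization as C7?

4

C7 is sp3 (only σ bonds).
C1: sp3 ✓
C2: sp2
C3: sp
C4: sp2
C5: sp
C6: sp
C7: sp3 ✓
C8: sp3 ✓
C9: sp3 ✓
4 carbons are sp3.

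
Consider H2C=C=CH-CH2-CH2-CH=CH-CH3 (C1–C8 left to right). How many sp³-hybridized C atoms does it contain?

C1: sp2
C2: sp
C3: sp2
C4: sp3 ✓
C5: sp3 ✓
C6: sp2
C7: sp2
C8: sp3 ✓
C4, C5, C8 → 3 sp3 carbons.

3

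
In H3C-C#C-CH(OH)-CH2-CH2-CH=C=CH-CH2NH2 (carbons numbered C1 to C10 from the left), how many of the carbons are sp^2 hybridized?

C1: sp3
C2: sp
C3: sp
C4: sp3
C5: sp3
C6: sp3
C7: sp2 ✓
C8: sp
C9: sp2 ✓
C10: sp3
C7, C9 → 2 sp2 carbons.

2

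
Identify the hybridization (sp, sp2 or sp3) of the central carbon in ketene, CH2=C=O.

sp

The central carbon has 2 σ bonds, plus two π bonds: steric number 2 → sp.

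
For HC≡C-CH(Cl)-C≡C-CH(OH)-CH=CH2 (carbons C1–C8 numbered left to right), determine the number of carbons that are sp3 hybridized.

C1: sp
C2: sp
C3: sp3 ✓
C4: sp
C5: sp
C6: sp3 ✓
C7: sp2
C8: sp2
C3, C6 → 2 sp3 carbons.

2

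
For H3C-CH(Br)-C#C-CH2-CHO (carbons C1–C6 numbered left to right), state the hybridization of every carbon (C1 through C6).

C1 sp3, C2 sp3, C3 sp, C4 sp, C5 sp3, C6 sp2

C1 is sp3: 4 σ bonds, 4 electron-density regions.
C2 carries 4 σ bonds, giving a steric number of 4, so it is sp3.
C3 — 2 σ bonds, plus two π bonds. Steric number 2, so sp.
C4: 2 σ bonds, plus two π bonds; 2 regions of electron density → sp.
C5 has 4 σ bonds: steric number 4 → sp3.
C6 (3 σ bonds, plus one π bond) has steric number 3: sp2.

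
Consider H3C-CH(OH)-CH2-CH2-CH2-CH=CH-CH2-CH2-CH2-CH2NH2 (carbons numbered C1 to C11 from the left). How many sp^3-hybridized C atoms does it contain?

C1: sp3 ✓
C2: sp3 ✓
C3: sp3 ✓
C4: sp3 ✓
C5: sp3 ✓
C6: sp2
C7: sp2
C8: sp3 ✓
C9: sp3 ✓
C10: sp3 ✓
C11: sp3 ✓
C1, C2, C3, C4, C5, C8, C9, C10, C11 → 9 sp3 carbons.

9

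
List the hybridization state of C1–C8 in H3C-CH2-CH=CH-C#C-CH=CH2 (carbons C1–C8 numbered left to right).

C1: 4 σ bonds; 4 regions of electron density → sp3.
C2 has 4 σ bonds: steric number 4 → sp3.
C3 (3 σ bonds, plus one π bond) has steric number 3: sp2.
C4 has 3 σ bonds, plus one π bond: steric number 3 → sp2.
C5 carries 2 σ bonds, plus two π bonds, giving a steric number of 2, so it is sp.
C6: 2 σ bonds, plus two π bonds; 2 regions of electron density → sp.
C7: 3 σ bonds, plus one π bond; 3 regions of electron density → sp2.
C8 has 3 σ bonds, plus one π bond: steric number 3 → sp2.

C1 sp3, C2 sp3, C3 sp2, C4 sp2, C5 sp, C6 sp, C7 sp2, C8 sp2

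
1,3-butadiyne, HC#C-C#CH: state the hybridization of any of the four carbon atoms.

Every carbon is part of a C≡C triple bond: two σ regions → sp.

sp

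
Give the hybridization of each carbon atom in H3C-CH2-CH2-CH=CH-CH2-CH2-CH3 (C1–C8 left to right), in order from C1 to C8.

C1: 4 σ bonds; 4 regions of electron density → sp3.
C2 has 4 σ bonds: steric number 4 → sp3.
C3 carries 4 σ bonds, giving a steric number of 4, so it is sp3.
C4 — 3 σ bonds, plus one π bond. Steric number 3, so sp2.
C5 — 3 σ bonds, plus one π bond. Steric number 3, so sp2.
C6 has 4 σ bonds: steric number 4 → sp3.
C7 has 4 σ bonds: steric number 4 → sp3.
C8: 4 σ bonds — 4 electron domains, sp3.

C1 sp3, C2 sp3, C3 sp3, C4 sp2, C5 sp2, C6 sp3, C7 sp3, C8 sp3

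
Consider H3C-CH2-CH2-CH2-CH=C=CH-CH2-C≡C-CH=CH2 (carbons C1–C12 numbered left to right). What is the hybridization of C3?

sp^3

C3 has 4 σ bonds: steric number 4 → sp3.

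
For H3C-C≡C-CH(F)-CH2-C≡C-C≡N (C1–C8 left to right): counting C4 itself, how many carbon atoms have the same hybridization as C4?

3

C4 is sp3 (only σ bonds).
C1: sp3 ✓
C2: sp
C3: sp
C4: sp3 ✓
C5: sp3 ✓
C6: sp
C7: sp
C8: sp
3 carbons are sp3.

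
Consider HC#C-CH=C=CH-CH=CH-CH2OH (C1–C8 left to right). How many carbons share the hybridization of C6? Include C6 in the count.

4

C6 is sp2 (one π bond).
C1: sp
C2: sp
C3: sp2 ✓
C4: sp
C5: sp2 ✓
C6: sp2 ✓
C7: sp2 ✓
C8: sp3
4 carbons are sp2.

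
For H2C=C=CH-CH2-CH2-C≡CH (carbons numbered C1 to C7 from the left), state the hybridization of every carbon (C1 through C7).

C1 sp2, C2 sp, C3 sp2, C4 sp3, C5 sp3, C6 sp, C7 sp

C1 carries 3 σ bonds, plus one π bond, giving a steric number of 3, so it is sp2.
C2 is sp: 2 σ bonds, plus two π bonds, 2 electron-density regions.
C3: 3 σ bonds, plus one π bond; 3 regions of electron density → sp2.
C4 carries 4 σ bonds, giving a steric number of 4, so it is sp3.
C5 has 4 σ bonds: steric number 4 → sp3.
C6 — 2 σ bonds, plus two π bonds. Steric number 2, so sp.
C7 (2 σ bonds, plus two π bonds) has steric number 2: sp.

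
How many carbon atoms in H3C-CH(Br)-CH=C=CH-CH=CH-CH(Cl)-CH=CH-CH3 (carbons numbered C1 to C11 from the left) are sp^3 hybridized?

C1: sp3 ✓
C2: sp3 ✓
C3: sp2
C4: sp
C5: sp2
C6: sp2
C7: sp2
C8: sp3 ✓
C9: sp2
C10: sp2
C11: sp3 ✓
C1, C2, C8, C11 → 4 sp3 carbons.

4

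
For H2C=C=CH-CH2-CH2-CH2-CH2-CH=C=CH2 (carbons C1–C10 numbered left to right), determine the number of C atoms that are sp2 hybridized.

4

C1: sp2 ✓
C2: sp
C3: sp2 ✓
C4: sp3
C5: sp3
C6: sp3
C7: sp3
C8: sp2 ✓
C9: sp
C10: sp2 ✓
C1, C3, C8, C10 → 4 sp2 carbons.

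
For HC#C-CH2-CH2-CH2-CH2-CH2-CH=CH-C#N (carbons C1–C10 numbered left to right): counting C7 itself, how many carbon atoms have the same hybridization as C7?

5

C7 is sp3 (only σ bonds).
C1: sp
C2: sp
C3: sp3 ✓
C4: sp3 ✓
C5: sp3 ✓
C6: sp3 ✓
C7: sp3 ✓
C8: sp2
C9: sp2
C10: sp
5 carbons are sp3.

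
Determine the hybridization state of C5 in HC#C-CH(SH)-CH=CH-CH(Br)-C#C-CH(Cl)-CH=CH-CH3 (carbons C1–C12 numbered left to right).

C5 has 3 σ bonds, plus one π bond: steric number 3 → sp2.

sp²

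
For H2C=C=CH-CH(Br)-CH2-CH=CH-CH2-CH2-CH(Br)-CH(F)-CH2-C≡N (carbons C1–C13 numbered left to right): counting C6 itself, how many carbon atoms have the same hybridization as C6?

C6 is sp2 (one π bond).
C1: sp2 ✓
C2: sp
C3: sp2 ✓
C4: sp3
C5: sp3
C6: sp2 ✓
C7: sp2 ✓
C8: sp3
C9: sp3
C10: sp3
C11: sp3
C12: sp3
C13: sp
4 carbons are sp2.

4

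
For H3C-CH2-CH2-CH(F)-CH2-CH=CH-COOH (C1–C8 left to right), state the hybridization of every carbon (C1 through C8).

C1: 4 σ bonds; 4 regions of electron density → sp3.
C2: 4 σ bonds; 4 regions of electron density → sp3.
C3 has 4 σ bonds: steric number 4 → sp3.
C4 — 4 σ bonds. Steric number 4, so sp3.
C5 carries 4 σ bonds, giving a steric number of 4, so it is sp3.
C6 carries 3 σ bonds, plus one π bond, giving a steric number of 3, so it is sp2.
C7 has 3 σ bonds, plus one π bond: steric number 3 → sp2.
C8 has 3 σ bonds, plus one π bond: steric number 3 → sp2.

C1 sp3, C2 sp3, C3 sp3, C4 sp3, C5 sp3, C6 sp2, C7 sp2, C8 sp2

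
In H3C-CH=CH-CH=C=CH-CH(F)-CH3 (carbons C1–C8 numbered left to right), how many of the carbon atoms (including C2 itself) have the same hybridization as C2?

4

C2 is sp2 (one π bond).
C1: sp3
C2: sp2 ✓
C3: sp2 ✓
C4: sp2 ✓
C5: sp
C6: sp2 ✓
C7: sp3
C8: sp3
4 carbons are sp2.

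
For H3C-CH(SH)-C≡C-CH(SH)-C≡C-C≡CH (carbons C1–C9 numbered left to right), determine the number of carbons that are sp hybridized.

C1: sp3
C2: sp3
C3: sp ✓
C4: sp ✓
C5: sp3
C6: sp ✓
C7: sp ✓
C8: sp ✓
C9: sp ✓
C3, C4, C6, C7, C8, C9 → 6 sp carbons.

6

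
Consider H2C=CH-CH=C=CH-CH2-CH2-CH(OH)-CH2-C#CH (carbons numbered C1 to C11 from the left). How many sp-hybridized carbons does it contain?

C1: sp2
C2: sp2
C3: sp2
C4: sp ✓
C5: sp2
C6: sp3
C7: sp3
C8: sp3
C9: sp3
C10: sp ✓
C11: sp ✓
C4, C10, C11 → 3 sp carbons.

3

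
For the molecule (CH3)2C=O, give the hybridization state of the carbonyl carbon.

sp^2

The carbonyl carbon carries 3 σ bonds, plus one π bond, giving a steric number of 3, so it is sp2.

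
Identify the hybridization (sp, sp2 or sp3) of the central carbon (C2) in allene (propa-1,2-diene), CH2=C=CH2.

sp

Two σ bonds and two π bonds (one to each neighbour) → sp.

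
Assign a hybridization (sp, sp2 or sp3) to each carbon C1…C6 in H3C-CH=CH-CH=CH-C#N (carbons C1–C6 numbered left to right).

C1 sp3, C2 sp2, C3 sp2, C4 sp2, C5 sp2, C6 sp

C1: 4 σ bonds; 4 regions of electron density → sp3.
C2: 3 σ bonds, plus one π bond; 3 regions of electron density → sp2.
C3 carries 3 σ bonds, plus one π bond, giving a steric number of 3, so it is sp2.
C4: 3 σ bonds, plus one π bond — 3 electron domains, sp2.
C5 is sp2: 3 σ bonds, plus one π bond, 3 electron-density regions.
C6: 2 σ bonds, plus two π bonds — 2 electron domains, sp.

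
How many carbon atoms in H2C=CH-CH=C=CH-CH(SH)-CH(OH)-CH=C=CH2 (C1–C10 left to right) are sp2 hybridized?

C1: sp2 ✓
C2: sp2 ✓
C3: sp2 ✓
C4: sp
C5: sp2 ✓
C6: sp3
C7: sp3
C8: sp2 ✓
C9: sp
C10: sp2 ✓
C1, C2, C3, C5, C8, C10 → 6 sp2 carbons.

6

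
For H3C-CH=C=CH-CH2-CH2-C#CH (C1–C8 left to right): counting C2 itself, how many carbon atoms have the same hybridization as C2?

2

C2 is sp2 (one π bond).
C1: sp3
C2: sp2 ✓
C3: sp
C4: sp2 ✓
C5: sp3
C6: sp3
C7: sp
C8: sp
2 carbons are sp2.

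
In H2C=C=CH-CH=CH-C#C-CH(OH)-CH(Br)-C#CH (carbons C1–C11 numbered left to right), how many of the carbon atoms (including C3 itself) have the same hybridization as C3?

4

C3 is sp2 (one π bond).
C1: sp2 ✓
C2: sp
C3: sp2 ✓
C4: sp2 ✓
C5: sp2 ✓
C6: sp
C7: sp
C8: sp3
C9: sp3
C10: sp
C11: sp
4 carbons are sp2.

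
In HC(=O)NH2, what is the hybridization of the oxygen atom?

sp^2

The oxygen atom: 1 σ bond and 2 lone pairs, plus one π bond; 3 regions of electron density → sp2.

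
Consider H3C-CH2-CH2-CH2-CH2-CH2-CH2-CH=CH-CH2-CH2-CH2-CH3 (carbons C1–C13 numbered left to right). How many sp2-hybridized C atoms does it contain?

2

C1: sp3
C2: sp3
C3: sp3
C4: sp3
C5: sp3
C6: sp3
C7: sp3
C8: sp2 ✓
C9: sp2 ✓
C10: sp3
C11: sp3
C12: sp3
C13: sp3
C8, C9 → 2 sp2 carbons.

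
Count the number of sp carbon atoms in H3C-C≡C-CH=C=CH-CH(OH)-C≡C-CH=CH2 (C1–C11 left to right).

C1: sp3
C2: sp ✓
C3: sp ✓
C4: sp2
C5: sp ✓
C6: sp2
C7: sp3
C8: sp ✓
C9: sp ✓
C10: sp2
C11: sp2
C2, C3, C5, C8, C9 → 5 sp carbons.

5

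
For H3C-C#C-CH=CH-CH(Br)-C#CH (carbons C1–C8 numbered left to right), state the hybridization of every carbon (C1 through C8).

C1 sp3, C2 sp, C3 sp, C4 sp2, C5 sp2, C6 sp3, C7 sp, C8 sp

C1 is sp3: 4 σ bonds, 4 electron-density regions.
C2 (2 σ bonds, plus two π bonds) has steric number 2: sp.
C3 has 2 σ bonds, plus two π bonds: steric number 2 → sp.
C4 is sp2: 3 σ bonds, plus one π bond, 3 electron-density regions.
C5: 3 σ bonds, plus one π bond; 3 regions of electron density → sp2.
C6: 4 σ bonds — 4 electron domains, sp3.
C7 has 2 σ bonds, plus two π bonds: steric number 2 → sp.
C8: 2 σ bonds, plus two π bonds — 2 electron domains, sp.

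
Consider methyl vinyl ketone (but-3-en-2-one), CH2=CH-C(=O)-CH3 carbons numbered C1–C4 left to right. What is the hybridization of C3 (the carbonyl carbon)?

C3 (the carbonyl carbon) — 3 σ bonds, plus one π bond. Steric number 3, so sp2.

sp2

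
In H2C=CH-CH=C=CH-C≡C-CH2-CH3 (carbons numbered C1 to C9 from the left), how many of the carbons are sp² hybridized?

C1: sp2 ✓
C2: sp2 ✓
C3: sp2 ✓
C4: sp
C5: sp2 ✓
C6: sp
C7: sp
C8: sp3
C9: sp3
C1, C2, C3, C5 → 4 sp2 carbons.

4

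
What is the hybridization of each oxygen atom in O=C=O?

sp2

One σ bond + two lone pairs = steric number 3 → sp2.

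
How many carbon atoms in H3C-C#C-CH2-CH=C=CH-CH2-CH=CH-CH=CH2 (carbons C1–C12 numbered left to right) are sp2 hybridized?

6

C1: sp3
C2: sp
C3: sp
C4: sp3
C5: sp2 ✓
C6: sp
C7: sp2 ✓
C8: sp3
C9: sp2 ✓
C10: sp2 ✓
C11: sp2 ✓
C12: sp2 ✓
C5, C7, C9, C10, C11, C12 → 6 sp2 carbons.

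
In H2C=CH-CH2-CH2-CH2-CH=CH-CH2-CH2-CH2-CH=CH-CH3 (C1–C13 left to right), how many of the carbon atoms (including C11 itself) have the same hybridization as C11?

C11 is sp2 (one π bond).
C1: sp2 ✓
C2: sp2 ✓
C3: sp3
C4: sp3
C5: sp3
C6: sp2 ✓
C7: sp2 ✓
C8: sp3
C9: sp3
C10: sp3
C11: sp2 ✓
C12: sp2 ✓
C13: sp3
6 carbons are sp2.

6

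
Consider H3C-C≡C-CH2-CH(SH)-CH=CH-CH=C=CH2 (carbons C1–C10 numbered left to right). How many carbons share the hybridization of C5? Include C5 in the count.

3

C5 is sp3 (only σ bonds).
C1: sp3 ✓
C2: sp
C3: sp
C4: sp3 ✓
C5: sp3 ✓
C6: sp2
C7: sp2
C8: sp2
C9: sp
C10: sp2
3 carbons are sp3.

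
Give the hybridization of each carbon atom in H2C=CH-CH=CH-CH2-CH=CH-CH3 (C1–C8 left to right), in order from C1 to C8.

C1 has 3 σ bonds, plus one π bond: steric number 3 → sp2.
C2 is sp2: 3 σ bonds, plus one π bond, 3 electron-density regions.
C3: 3 σ bonds, plus one π bond; 3 regions of electron density → sp2.
C4 is sp2: 3 σ bonds, plus one π bond, 3 electron-density regions.
C5 has 4 σ bonds: steric number 4 → sp3.
C6: 3 σ bonds, plus one π bond; 3 regions of electron density → sp2.
C7 — 3 σ bonds, plus one π bond. Steric number 3, so sp2.
C8: 4 σ bonds — 4 electron domains, sp3.

C1 sp2, C2 sp2, C3 sp2, C4 sp2, C5 sp3, C6 sp2, C7 sp2, C8 sp3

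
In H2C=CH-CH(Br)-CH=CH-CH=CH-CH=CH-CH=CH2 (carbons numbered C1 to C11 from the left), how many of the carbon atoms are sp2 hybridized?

C1: sp2 ✓
C2: sp2 ✓
C3: sp3
C4: sp2 ✓
C5: sp2 ✓
C6: sp2 ✓
C7: sp2 ✓
C8: sp2 ✓
C9: sp2 ✓
C10: sp2 ✓
C11: sp2 ✓
C1, C2, C4, C5, C6, C7, C8, C9, C10, C11 → 10 sp2 carbons.

10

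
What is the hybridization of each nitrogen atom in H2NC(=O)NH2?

sp^2

Both N lone pairs are conjugated with the C=O; planar sp2.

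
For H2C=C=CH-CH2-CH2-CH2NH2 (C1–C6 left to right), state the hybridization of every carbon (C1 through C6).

C1 sp2, C2 sp, C3 sp2, C4 sp3, C5 sp3, C6 sp3

C1: 3 σ bonds, plus one π bond — 3 electron domains, sp2.
C2 has 2 σ bonds, plus two π bonds: steric number 2 → sp.
C3 is sp2: 3 σ bonds, plus one π bond, 3 electron-density regions.
C4 is sp3: 4 σ bonds, 4 electron-density regions.
C5 carries 4 σ bonds, giving a steric number of 4, so it is sp3.
C6 has 4 σ bonds: steric number 4 → sp3.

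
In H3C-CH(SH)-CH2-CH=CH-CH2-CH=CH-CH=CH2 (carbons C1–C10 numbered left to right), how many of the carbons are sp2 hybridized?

6

C1: sp3
C2: sp3
C3: sp3
C4: sp2 ✓
C5: sp2 ✓
C6: sp3
C7: sp2 ✓
C8: sp2 ✓
C9: sp2 ✓
C10: sp2 ✓
C4, C5, C7, C8, C9, C10 → 6 sp2 carbons.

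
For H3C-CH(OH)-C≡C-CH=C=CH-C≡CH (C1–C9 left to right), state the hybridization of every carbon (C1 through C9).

C1 — 4 σ bonds. Steric number 4, so sp3.
C2 carries 4 σ bonds, giving a steric number of 4, so it is sp3.
C3 carries 2 σ bonds, plus two π bonds, giving a steric number of 2, so it is sp.
C4: 2 σ bonds, plus two π bonds; 2 regions of electron density → sp.
C5 (3 σ bonds, plus one π bond) has steric number 3: sp2.
C6 (2 σ bonds, plus two π bonds) has steric number 2: sp.
C7: 3 σ bonds, plus one π bond — 3 electron domains, sp2.
C8 carries 2 σ bonds, plus two π bonds, giving a steric number of 2, so it is sp.
C9 — 2 σ bonds, plus two π bonds. Steric number 2, so sp.

C1 sp3, C2 sp3, C3 sp, C4 sp, C5 sp2, C6 sp, C7 sp2, C8 sp, C9 sp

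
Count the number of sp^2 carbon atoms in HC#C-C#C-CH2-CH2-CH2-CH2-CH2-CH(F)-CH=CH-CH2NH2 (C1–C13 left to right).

C1: sp
C2: sp
C3: sp
C4: sp
C5: sp3
C6: sp3
C7: sp3
C8: sp3
C9: sp3
C10: sp3
C11: sp2 ✓
C12: sp2 ✓
C13: sp3
C11, C12 → 2 sp2 carbons.

2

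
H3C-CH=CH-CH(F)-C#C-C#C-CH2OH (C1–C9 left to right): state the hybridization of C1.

sp3

C1 is sp3: 4 σ bonds, 4 electron-density regions.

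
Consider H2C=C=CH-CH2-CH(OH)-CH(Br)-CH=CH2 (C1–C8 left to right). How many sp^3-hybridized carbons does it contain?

3

C1: sp2
C2: sp
C3: sp2
C4: sp3 ✓
C5: sp3 ✓
C6: sp3 ✓
C7: sp2
C8: sp2
C4, C5, C6 → 3 sp3 carbons.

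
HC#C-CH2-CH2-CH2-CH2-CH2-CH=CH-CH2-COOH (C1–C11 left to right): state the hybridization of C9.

C9: 3 σ bonds, plus one π bond — 3 electron domains, sp2.

sp^2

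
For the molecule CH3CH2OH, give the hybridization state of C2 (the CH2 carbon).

sp3

C2 (the CH2 carbon): 4 σ bonds — 4 electron domains, sp3.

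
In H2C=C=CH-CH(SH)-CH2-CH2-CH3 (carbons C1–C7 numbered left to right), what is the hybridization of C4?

sp^3

C4 — 4 σ bonds. Steric number 4, so sp3.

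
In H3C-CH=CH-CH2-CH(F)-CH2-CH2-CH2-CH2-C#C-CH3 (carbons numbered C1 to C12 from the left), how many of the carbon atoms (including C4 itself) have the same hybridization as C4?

8

C4 is sp3 (only σ bonds).
C1: sp3 ✓
C2: sp2
C3: sp2
C4: sp3 ✓
C5: sp3 ✓
C6: sp3 ✓
C7: sp3 ✓
C8: sp3 ✓
C9: sp3 ✓
C10: sp
C11: sp
C12: sp3 ✓
8 carbons are sp3.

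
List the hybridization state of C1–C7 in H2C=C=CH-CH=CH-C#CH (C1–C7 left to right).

C1: 3 σ bonds, plus one π bond — 3 electron domains, sp2.
C2 is sp: 2 σ bonds, plus two π bonds, 2 electron-density regions.
C3 is sp2: 3 σ bonds, plus one π bond, 3 electron-density regions.
C4: 3 σ bonds, plus one π bond; 3 regions of electron density → sp2.
C5 — 3 σ bonds, plus one π bond. Steric number 3, so sp2.
C6 is sp: 2 σ bonds, plus two π bonds, 2 electron-density regions.
C7 is sp: 2 σ bonds, plus two π bonds, 2 electron-density regions.

C1 sp2, C2 sp, C3 sp2, C4 sp2, C5 sp2, C6 sp, C7 sp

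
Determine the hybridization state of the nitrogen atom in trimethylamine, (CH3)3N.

sp3

The nitrogen atom — 3 σ bonds and 1 lone pair. Steric number 4, so sp3.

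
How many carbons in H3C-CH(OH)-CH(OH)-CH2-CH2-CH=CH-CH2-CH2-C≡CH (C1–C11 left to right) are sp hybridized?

C1: sp3
C2: sp3
C3: sp3
C4: sp3
C5: sp3
C6: sp2
C7: sp2
C8: sp3
C9: sp3
C10: sp ✓
C11: sp ✓
C10, C11 → 2 sp carbons.

2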